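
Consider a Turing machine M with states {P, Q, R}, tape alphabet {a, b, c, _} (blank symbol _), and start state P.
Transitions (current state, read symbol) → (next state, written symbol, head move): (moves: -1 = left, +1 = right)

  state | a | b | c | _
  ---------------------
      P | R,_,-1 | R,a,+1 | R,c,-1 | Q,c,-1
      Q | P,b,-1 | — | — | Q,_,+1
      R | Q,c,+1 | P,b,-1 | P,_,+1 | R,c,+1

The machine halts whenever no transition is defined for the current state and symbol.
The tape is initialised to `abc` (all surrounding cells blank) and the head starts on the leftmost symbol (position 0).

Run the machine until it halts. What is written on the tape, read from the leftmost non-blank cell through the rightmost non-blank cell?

P | _[a]bc_   read a → write _, move -1, go to R
R | [_]_bc_   read _ → write c, move +1, go to R
R | c[_]bc_   read _ → write c, move +1, go to R
R | cc[b]c_   read b → write b, move -1, go to P
P | c[c]bc_   read c → write c, move -1, go to R
R | [c]cbc_   read c → write _, move +1, go to P
P | _[c]bc_   read c → write c, move -1, go to R
R | [_]cbc_   read _ → write c, move +1, go to R
R | c[c]bc_   read c → write _, move +1, go to P
P | c_[b]c_   read b → write a, move +1, go to R
R | c_a[c]_   read c → write _, move +1, go to P
P | c_a_[_]   read _ → write c, move -1, go to Q
Q | c_a[_]c   read _ → write _, move +1, go to Q
Q | c_a_[c]
The non-blank tape span at halt is c_a_c.

c_a_c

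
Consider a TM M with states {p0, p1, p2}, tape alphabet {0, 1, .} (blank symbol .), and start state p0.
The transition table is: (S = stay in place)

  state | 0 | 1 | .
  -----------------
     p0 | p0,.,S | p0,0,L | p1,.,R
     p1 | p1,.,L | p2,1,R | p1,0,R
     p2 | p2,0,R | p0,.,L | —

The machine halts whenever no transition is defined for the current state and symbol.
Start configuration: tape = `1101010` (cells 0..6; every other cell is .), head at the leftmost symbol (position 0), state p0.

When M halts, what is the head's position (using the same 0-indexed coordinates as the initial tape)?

p0 | .[1]101010.   read 1 → write 0, move L, go to p0
p0 | [.]0101010.   read . → write ., move R, go to p1
p1 | .[0]101010.   read 0 → write ., move L, go to p1
p1 | [.].101010.   read . → write 0, move R, go to p1
p1 | 0[.]101010.   read . → write 0, move R, go to p1
p1 | 00[1]01010.   read 1 → write 1, move R, go to p2
p2 | 001[0]1010.   read 0 → write 0, move R, go to p2
p2 | 0010[1]010.   read 1 → write ., move L, go to p0
p0 | 001[0].010.   read 0 → write ., move S, go to p0
p0 | 001[.].010.   read . → write ., move R, go to p1
p1 | 001.[.]010.   read . → write 0, move R, go to p1
p1 | 001.0[0]10.   read 0 → write ., move L, go to p1
p1 | 001.[0].10.   read 0 → write ., move L, go to p1
p1 | 001[.]..10.   read . → write 0, move R, go to p1
p1 | 0010[.].10.   read . → write 0, move R, go to p1
p1 | 00100[.]10.   read . → write 0, move R, go to p1
p1 | 001000[1]0.   read 1 → write 1, move R, go to p2
p2 | 0010001[0].   read 0 → write 0, move R, go to p2
p2 | 00100010[.]
At halt the head is at cell 7.

7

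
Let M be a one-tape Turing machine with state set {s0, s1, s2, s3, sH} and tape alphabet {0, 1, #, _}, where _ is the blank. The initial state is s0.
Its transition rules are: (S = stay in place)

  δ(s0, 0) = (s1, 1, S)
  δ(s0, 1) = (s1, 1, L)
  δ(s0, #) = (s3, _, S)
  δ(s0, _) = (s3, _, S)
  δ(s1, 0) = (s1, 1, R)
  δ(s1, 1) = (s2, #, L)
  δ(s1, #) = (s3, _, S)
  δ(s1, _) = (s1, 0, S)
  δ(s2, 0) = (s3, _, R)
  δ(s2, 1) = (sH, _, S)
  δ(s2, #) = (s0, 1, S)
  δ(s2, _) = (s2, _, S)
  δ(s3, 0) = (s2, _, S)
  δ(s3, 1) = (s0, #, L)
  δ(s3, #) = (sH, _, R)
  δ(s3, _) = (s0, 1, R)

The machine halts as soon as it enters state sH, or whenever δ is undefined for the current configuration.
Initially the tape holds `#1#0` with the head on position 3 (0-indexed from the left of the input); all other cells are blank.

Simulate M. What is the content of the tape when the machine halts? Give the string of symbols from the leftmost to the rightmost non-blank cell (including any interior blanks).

##1#

state=s0 head=3 tape=_#1#[0]   (s0,0)→(s1,1,S)
state=s1 head=3 tape=_#1#[1]   (s1,1)→(s2,#,L)
state=s2 head=2 tape=_#1[#]#   (s2,#)→(s0,1,S)
state=s0 head=2 tape=_#1[1]#   (s0,1)→(s1,1,L)
state=s1 head=1 tape=_#[1]1#   (s1,1)→(s2,#,L)
state=s2 head=0 tape=_[#]#1#   (s2,#)→(s0,1,S)
state=s0 head=0 tape=_[1]#1#   (s0,1)→(s1,1,L)
state=s1 head=-1 tape=[_]1#1#   (s1,_)→(s1,0,S)
state=s1 head=-1 tape=[0]1#1#   (s1,0)→(s1,1,R)
state=s1 head=0 tape=1[1]#1#   (s1,1)→(s2,#,L)
state=s2 head=-1 tape=[1]##1#   (s2,1)→(sH,_,S)
state=sH head=-1 tape=[_]##1#
The non-blank tape span at halt is ##1#.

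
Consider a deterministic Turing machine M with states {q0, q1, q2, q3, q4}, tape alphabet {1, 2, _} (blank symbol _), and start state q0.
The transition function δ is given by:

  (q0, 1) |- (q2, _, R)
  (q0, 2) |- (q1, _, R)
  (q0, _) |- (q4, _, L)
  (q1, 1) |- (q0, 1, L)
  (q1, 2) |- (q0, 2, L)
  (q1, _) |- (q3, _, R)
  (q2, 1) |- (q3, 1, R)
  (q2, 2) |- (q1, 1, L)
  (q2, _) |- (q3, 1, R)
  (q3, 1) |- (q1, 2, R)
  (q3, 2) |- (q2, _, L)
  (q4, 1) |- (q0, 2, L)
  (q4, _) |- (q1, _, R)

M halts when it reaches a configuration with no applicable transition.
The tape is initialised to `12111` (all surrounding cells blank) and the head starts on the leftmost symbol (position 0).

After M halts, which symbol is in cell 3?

state=q0 head=0 tape=[1]2111__   (q0,1)→(q2,_,R)
state=q2 head=1 tape=_[2]111__   (q2,2)→(q1,1,L)
state=q1 head=0 tape=[_]1111__   (q1,_)→(q3,_,R)
state=q3 head=1 tape=_[1]111__   (q3,1)→(q1,2,R)
state=q1 head=2 tape=_2[1]11__   (q1,1)→(q0,1,L)
state=q0 head=1 tape=_[2]111__   (q0,2)→(q1,_,R)
state=q1 head=2 tape=__[1]11__   (q1,1)→(q0,1,L)
state=q0 head=1 tape=_[_]111__   (q0,_)→(q4,_,L)
state=q4 head=0 tape=[_]_111__   (q4,_)→(q1,_,R)
state=q1 head=1 tape=_[_]111__   (q1,_)→(q3,_,R)
state=q3 head=2 tape=__[1]11__   (q3,1)→(q1,2,R)
state=q1 head=3 tape=__2[1]1__   (q1,1)→(q0,1,L)
state=q0 head=2 tape=__[2]11__   (q0,2)→(q1,_,R)
state=q1 head=3 tape=___[1]1__   (q1,1)→(q0,1,L)
state=q0 head=2 tape=__[_]11__   (q0,_)→(q4,_,L)
state=q4 head=1 tape=_[_]_11__   (q4,_)→(q1,_,R)
state=q1 head=2 tape=__[_]11__   (q1,_)→(q3,_,R)
state=q3 head=3 tape=___[1]1__   (q3,1)→(q1,2,R)
state=q1 head=4 tape=___2[1]__   (q1,1)→(q0,1,L)
state=q0 head=3 tape=___[2]1__   (q0,2)→(q1,_,R)
state=q1 head=4 tape=____[1]__   (q1,1)→(q0,1,L)
state=q0 head=3 tape=___[_]1__   (q0,_)→(q4,_,L)
state=q4 head=2 tape=__[_]_1__   (q4,_)→(q1,_,R)
state=q1 head=3 tape=___[_]1__   (q1,_)→(q3,_,R)
state=q3 head=4 tape=____[1]__   (q3,1)→(q1,2,R)
state=q1 head=5 tape=____2[_]_   (q1,_)→(q3,_,R)
state=q3 head=6 tape=____2_[_]
Cell 3 holds _ when M halts.

_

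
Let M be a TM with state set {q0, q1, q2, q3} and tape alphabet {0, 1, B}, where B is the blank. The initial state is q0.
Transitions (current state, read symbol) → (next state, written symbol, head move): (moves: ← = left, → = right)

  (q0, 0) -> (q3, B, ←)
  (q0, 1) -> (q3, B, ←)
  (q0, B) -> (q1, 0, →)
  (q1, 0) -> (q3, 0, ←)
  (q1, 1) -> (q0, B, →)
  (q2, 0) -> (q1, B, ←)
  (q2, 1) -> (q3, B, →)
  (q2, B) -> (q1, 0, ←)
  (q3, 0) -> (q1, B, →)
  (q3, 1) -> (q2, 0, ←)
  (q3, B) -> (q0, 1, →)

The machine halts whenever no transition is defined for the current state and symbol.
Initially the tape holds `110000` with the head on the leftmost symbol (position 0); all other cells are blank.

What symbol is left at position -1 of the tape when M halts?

q0 | B[1]10000   read 1 → write B, move ←, go to q3
q3 | [B]B10000   read B → write 1, move →, go to q0
q0 | 1[B]10000   read B → write 0, move →, go to q1
q1 | 10[1]0000   read 1 → write B, move →, go to q0
q0 | 10B[0]000   read 0 → write B, move ←, go to q3
q3 | 10[B]B000   read B → write 1, move →, go to q0
q0 | 101[B]000   read B → write 0, move →, go to q1
q1 | 1010[0]00   read 0 → write 0, move ←, go to q3
q3 | 101[0]000   read 0 → write B, move →, go to q1
q1 | 101B[0]00   read 0 → write 0, move ←, go to q3
q3 | 101[B]000   read B → write 1, move →, go to q0
q0 | 1011[0]00   read 0 → write B, move ←, go to q3
q3 | 101[1]B00   read 1 → write 0, move ←, go to q2
q2 | 10[1]0B00   read 1 → write B, move →, go to q3
q3 | 10B[0]B00   read 0 → write B, move →, go to q1
q1 | 10BB[B]00
Cell -1 holds 1 when M halts.

1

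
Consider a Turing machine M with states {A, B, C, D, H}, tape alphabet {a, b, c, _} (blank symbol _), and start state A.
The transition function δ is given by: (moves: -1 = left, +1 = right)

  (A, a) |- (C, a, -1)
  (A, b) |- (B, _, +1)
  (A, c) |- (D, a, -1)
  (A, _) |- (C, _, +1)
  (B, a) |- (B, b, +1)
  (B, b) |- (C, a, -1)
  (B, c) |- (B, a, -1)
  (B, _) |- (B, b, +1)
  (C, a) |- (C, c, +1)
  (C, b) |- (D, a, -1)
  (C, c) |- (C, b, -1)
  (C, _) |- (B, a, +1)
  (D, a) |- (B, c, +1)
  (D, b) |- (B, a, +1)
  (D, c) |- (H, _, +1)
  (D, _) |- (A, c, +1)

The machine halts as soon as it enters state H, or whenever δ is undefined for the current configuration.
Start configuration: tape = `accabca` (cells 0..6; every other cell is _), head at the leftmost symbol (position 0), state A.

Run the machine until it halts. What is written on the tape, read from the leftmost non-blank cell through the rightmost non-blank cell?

A | __[a]ccabca   read a → write a, move -1, go to C
C | _[_]accabca   read _ → write a, move +1, go to B
B | _a[a]ccabca   read a → write b, move +1, go to B
B | _ab[c]cabca   read c → write a, move -1, go to B
B | _a[b]acabca   read b → write a, move -1, go to C
C | _[a]aacabca   read a → write c, move +1, go to C
C | _c[a]acabca   read a → write c, move +1, go to C
C | _cc[a]cabca   read a → write c, move +1, go to C
C | _ccc[c]abca   read c → write b, move -1, go to C
C | _cc[c]babca   read c → write b, move -1, go to C
C | _c[c]bbabca   read c → write b, move -1, go to C
C | _[c]bbbabca   read c → write b, move -1, go to C
C | [_]bbbbabca   read _ → write a, move +1, go to B
B | a[b]bbbabca   read b → write a, move -1, go to C
C | [a]abbbabca   read a → write c, move +1, go to C
C | c[a]bbbabca   read a → write c, move +1, go to C
C | cc[b]bbabca   read b → write a, move -1, go to D
D | c[c]abbabca   read c → write _, move +1, go to H
H | c_[a]bbabca
The non-blank tape span at halt is c_abbabca.

c_abbabca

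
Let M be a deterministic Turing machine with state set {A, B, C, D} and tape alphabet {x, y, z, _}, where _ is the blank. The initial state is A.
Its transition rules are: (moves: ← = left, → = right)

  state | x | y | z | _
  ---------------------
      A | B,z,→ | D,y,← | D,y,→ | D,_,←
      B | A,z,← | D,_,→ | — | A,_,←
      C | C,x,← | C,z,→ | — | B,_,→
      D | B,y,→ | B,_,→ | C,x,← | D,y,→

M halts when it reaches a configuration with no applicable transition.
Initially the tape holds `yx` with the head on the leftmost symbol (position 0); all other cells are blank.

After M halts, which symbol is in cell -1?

A | __[y]x   read y → write y, move ←, go to D
D | _[_]yx   read _ → write y, move →, go to D
D | _y[y]x   read y → write _, move →, go to B
B | _y_[x]   read x → write z, move ←, go to A
A | _y[_]z   read _ → write _, move ←, go to D
D | _[y]_z   read y → write _, move →, go to B
B | __[_]z   read _ → write _, move ←, go to A
A | _[_]_z   read _ → write _, move ←, go to D
D | [_]__z   read _ → write y, move →, go to D
D | y[_]_z   read _ → write y, move →, go to D
D | yy[_]z   read _ → write y, move →, go to D
D | yyy[z]   read z → write x, move ←, go to C
C | yy[y]x   read y → write z, move →, go to C
C | yyz[x]   read x → write x, move ←, go to C
C | yy[z]x
Cell -1 holds y when M halts.

y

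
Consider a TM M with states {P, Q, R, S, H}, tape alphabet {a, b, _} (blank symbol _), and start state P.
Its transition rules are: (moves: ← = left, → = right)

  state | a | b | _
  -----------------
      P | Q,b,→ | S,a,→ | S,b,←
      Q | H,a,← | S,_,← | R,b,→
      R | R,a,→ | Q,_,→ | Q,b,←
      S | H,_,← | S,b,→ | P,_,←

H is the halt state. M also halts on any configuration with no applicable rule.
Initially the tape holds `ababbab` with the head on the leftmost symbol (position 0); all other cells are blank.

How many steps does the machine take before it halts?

P | [a]babbab   read a → write b, move →, go to Q
Q | b[b]abbab   read b → write _, move ←, go to S
S | [b]_abbab   read b → write b, move →, go to S
S | b[_]abbab   read _ → write _, move ←, go to P
P | [b]_abbab   read b → write a, move →, go to S
S | a[_]abbab   read _ → write _, move ←, go to P
P | [a]_abbab   read a → write b, move →, go to Q
Q | b[_]abbab   read _ → write b, move →, go to R
R | bb[a]bbab   read a → write a, move →, go to R
R | bba[b]bab   read b → write _, move →, go to Q
Q | bba_[b]ab   read b → write _, move ←, go to S
S | bba[_]_ab   read _ → write _, move ←, go to P
P | bb[a]__ab   read a → write b, move →, go to Q
Q | bbb[_]_ab   read _ → write b, move →, go to R
R | bbbb[_]ab   read _ → write b, move ←, go to Q
Q | bbb[b]bab   read b → write _, move ←, go to S
S | bb[b]_bab   read b → write b, move →, go to S
S | bbb[_]bab   read _ → write _, move ←, go to P
P | bb[b]_bab   read b → write a, move →, go to S
S | bba[_]bab   read _ → write _, move ←, go to P
P | bb[a]_bab   read a → write b, move →, go to Q
Q | bbb[_]bab   read _ → write b, move →, go to R
R | bbbb[b]ab   read b → write _, move →, go to Q
Q | bbbb_[a]b   read a → write a, move ←, go to H
H | bbbb[_]ab
M halts after 24 transitions.

24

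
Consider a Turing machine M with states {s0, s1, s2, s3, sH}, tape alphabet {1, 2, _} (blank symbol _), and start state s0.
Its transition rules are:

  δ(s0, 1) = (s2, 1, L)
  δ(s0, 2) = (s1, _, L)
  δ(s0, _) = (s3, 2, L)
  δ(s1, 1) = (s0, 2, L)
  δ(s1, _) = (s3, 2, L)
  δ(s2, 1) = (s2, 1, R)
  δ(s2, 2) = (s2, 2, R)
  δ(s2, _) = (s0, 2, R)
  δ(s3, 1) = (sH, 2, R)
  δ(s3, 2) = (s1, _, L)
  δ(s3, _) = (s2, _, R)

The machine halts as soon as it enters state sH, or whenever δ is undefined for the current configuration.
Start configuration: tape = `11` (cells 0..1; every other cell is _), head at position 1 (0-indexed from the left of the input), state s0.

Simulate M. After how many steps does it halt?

15

state=s0 head=1 tape=_1[1]__   (s0,1)→(s2,1,L)
state=s2 head=0 tape=_[1]1__   (s2,1)→(s2,1,R)
state=s2 head=1 tape=_1[1]__   (s2,1)→(s2,1,R)
state=s2 head=2 tape=_11[_]_   (s2,_)→(s0,2,R)
state=s0 head=3 tape=_112[_]   (s0,_)→(s3,2,L)
state=s3 head=2 tape=_11[2]2   (s3,2)→(s1,_,L)
state=s1 head=1 tape=_1[1]_2   (s1,1)→(s0,2,L)
state=s0 head=0 tape=_[1]2_2   (s0,1)→(s2,1,L)
state=s2 head=-1 tape=[_]12_2   (s2,_)→(s0,2,R)
state=s0 head=0 tape=2[1]2_2   (s0,1)→(s2,1,L)
state=s2 head=-1 tape=[2]12_2   (s2,2)→(s2,2,R)
state=s2 head=0 tape=2[1]2_2   (s2,1)→(s2,1,R)
state=s2 head=1 tape=21[2]_2   (s2,2)→(s2,2,R)
state=s2 head=2 tape=212[_]2   (s2,_)→(s0,2,R)
state=s0 head=3 tape=2122[2]   (s0,2)→(s1,_,L)
state=s1 head=2 tape=212[2]_
M halts after 15 transitions.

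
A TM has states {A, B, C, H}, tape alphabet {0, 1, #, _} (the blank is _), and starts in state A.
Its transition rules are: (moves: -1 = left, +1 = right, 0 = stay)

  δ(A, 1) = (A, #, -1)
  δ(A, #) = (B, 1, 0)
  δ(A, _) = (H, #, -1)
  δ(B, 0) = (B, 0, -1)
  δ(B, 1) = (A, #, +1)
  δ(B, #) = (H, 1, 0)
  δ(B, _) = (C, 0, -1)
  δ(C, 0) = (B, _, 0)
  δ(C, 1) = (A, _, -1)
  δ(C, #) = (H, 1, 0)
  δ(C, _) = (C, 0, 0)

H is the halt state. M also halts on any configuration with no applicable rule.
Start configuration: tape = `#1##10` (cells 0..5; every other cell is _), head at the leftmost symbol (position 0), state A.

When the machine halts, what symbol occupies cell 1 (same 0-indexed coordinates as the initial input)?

#

state=A head=0 tape=[#]1##10   (A,#)→(B,1,0)
state=B head=0 tape=[1]1##10   (B,1)→(A,#,+1)
state=A head=1 tape=#[1]##10   (A,1)→(A,#,-1)
state=A head=0 tape=[#]###10   (A,#)→(B,1,0)
state=B head=0 tape=[1]###10   (B,1)→(A,#,+1)
state=A head=1 tape=#[#]##10   (A,#)→(B,1,0)
state=B head=1 tape=#[1]##10   (B,1)→(A,#,+1)
state=A head=2 tape=##[#]#10   (A,#)→(B,1,0)
state=B head=2 tape=##[1]#10   (B,1)→(A,#,+1)
state=A head=3 tape=###[#]10   (A,#)→(B,1,0)
state=B head=3 tape=###[1]10   (B,1)→(A,#,+1)
state=A head=4 tape=####[1]0   (A,1)→(A,#,-1)
state=A head=3 tape=###[#]#0   (A,#)→(B,1,0)
state=B head=3 tape=###[1]#0   (B,1)→(A,#,+1)
state=A head=4 tape=####[#]0   (A,#)→(B,1,0)
state=B head=4 tape=####[1]0   (B,1)→(A,#,+1)
state=A head=5 tape=#####[0]
Cell 1 holds # when M halts.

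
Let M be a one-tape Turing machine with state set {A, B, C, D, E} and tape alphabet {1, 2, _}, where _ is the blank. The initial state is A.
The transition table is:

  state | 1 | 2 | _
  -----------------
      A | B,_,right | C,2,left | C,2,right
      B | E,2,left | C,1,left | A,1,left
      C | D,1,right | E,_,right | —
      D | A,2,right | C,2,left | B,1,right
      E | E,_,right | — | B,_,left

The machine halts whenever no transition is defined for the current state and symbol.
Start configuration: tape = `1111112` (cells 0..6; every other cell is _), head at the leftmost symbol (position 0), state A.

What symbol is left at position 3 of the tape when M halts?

_

A | __[1]111112   read 1 → write _, move right, go to B
B | ___[1]11112   read 1 → write 2, move left, go to E
E | __[_]211112   read _ → write _, move left, go to B
B | _[_]_211112   read _ → write 1, move left, go to A
A | [_]1_211112   read _ → write 2, move right, go to C
C | 2[1]_211112   read 1 → write 1, move right, go to D
D | 21[_]211112   read _ → write 1, move right, go to B
B | 211[2]11112   read 2 → write 1, move left, go to C
C | 21[1]111112   read 1 → write 1, move right, go to D
D | 211[1]11112   read 1 → write 2, move right, go to A
A | 2112[1]1112   read 1 → write _, move right, go to B
B | 2112_[1]112   read 1 → write 2, move left, go to E
E | 2112[_]2112   read _ → write _, move left, go to B
B | 211[2]_2112   read 2 → write 1, move left, go to C
C | 21[1]1_2112   read 1 → write 1, move right, go to D
D | 211[1]_2112   read 1 → write 2, move right, go to A
A | 2112[_]2112   read _ → write 2, move right, go to C
C | 21122[2]112   read 2 → write _, move right, go to E
E | 21122_[1]12   read 1 → write _, move right, go to E
E | 21122__[1]2   read 1 → write _, move right, go to E
E | 21122___[2]
Cell 3 holds _ when M halts.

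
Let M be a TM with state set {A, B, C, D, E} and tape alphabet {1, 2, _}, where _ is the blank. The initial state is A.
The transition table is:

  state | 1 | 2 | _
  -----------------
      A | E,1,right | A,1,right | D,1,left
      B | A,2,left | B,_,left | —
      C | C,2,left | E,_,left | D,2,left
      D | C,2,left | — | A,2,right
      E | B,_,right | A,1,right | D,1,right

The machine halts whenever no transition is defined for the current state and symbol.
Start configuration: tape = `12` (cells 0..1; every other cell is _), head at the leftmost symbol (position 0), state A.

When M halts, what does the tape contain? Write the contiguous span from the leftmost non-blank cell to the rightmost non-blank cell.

21111121

state=A head=0 tape=__[1]2____   (A,1)→(E,1,right)
state=E head=1 tape=__1[2]____   (E,2)→(A,1,right)
state=A head=2 tape=__11[_]___   (A,_)→(D,1,left)
state=D head=1 tape=__1[1]1___   (D,1)→(C,2,left)
state=C head=0 tape=__[1]21___   (C,1)→(C,2,left)
state=C head=-1 tape=_[_]221___   (C,_)→(D,2,left)
state=D head=-2 tape=[_]2221___   (D,_)→(A,2,right)
state=A head=-1 tape=2[2]221___   (A,2)→(A,1,right)
state=A head=0 tape=21[2]21___   (A,2)→(A,1,right)
state=A head=1 tape=211[2]1___   (A,2)→(A,1,right)
state=A head=2 tape=2111[1]___   (A,1)→(E,1,right)
state=E head=3 tape=21111[_]__   (E,_)→(D,1,right)
state=D head=4 tape=211111[_]_   (D,_)→(A,2,right)
state=A head=5 tape=2111112[_]   (A,_)→(D,1,left)
state=D head=4 tape=211111[2]1
The non-blank tape span at halt is 21111121.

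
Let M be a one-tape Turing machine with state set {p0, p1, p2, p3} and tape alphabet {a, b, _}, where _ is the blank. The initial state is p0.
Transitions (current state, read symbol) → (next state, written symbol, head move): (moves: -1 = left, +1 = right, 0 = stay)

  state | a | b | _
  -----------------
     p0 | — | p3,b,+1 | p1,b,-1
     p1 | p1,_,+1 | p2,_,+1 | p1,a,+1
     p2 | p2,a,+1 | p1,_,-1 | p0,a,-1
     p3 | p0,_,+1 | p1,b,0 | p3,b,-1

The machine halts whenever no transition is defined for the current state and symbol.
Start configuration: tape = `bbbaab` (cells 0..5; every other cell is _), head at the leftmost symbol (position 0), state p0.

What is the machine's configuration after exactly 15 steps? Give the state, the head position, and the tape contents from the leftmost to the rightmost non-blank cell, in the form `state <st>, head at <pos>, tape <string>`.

p0 | [b]bbaab__   read b → write b, move +1, go to p3
p3 | b[b]baab__   read b → write b, move 0, go to p1
p1 | b[b]baab__   read b → write _, move +1, go to p2
p2 | b_[b]aab__   read b → write _, move -1, go to p1
p1 | b[_]_aab__   read _ → write a, move +1, go to p1
p1 | ba[_]aab__   read _ → write a, move +1, go to p1
p1 | baa[a]ab__   read a → write _, move +1, go to p1
p1 | baa_[a]b__   read a → write _, move +1, go to p1
p1 | baa__[b]__   read b → write _, move +1, go to p2
p2 | baa___[_]_   read _ → write a, move -1, go to p0
p0 | baa__[_]a_   read _ → write b, move -1, go to p1
p1 | baa_[_]ba_   read _ → write a, move +1, go to p1
p1 | baa_a[b]a_   read b → write _, move +1, go to p2
p2 | baa_a_[a]_   read a → write a, move +1, go to p2
p2 | baa_a_a[_]   read _ → write a, move -1, go to p0
p0 | baa_a_[a]a
After 15 steps: state p0, head at 6, tape baa_a_aa.

state p0, head at 6, tape baa_a_aa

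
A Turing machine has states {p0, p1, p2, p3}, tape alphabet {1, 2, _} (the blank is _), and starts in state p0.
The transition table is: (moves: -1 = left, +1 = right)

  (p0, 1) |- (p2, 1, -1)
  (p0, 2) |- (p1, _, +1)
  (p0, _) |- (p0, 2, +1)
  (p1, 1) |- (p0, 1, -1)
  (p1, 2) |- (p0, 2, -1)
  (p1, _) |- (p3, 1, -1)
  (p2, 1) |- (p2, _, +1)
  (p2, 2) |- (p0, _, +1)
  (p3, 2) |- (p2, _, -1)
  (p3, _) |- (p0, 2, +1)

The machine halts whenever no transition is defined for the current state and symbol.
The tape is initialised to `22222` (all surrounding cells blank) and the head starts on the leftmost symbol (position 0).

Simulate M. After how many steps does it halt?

p0 | [2]2222_   read 2 → write _, move +1, go to p1
p1 | _[2]222_   read 2 → write 2, move -1, go to p0
p0 | [_]2222_   read _ → write 2, move +1, go to p0
p0 | 2[2]222_   read 2 → write _, move +1, go to p1
p1 | 2_[2]22_   read 2 → write 2, move -1, go to p0
p0 | 2[_]222_   read _ → write 2, move +1, go to p0
p0 | 22[2]22_   read 2 → write _, move +1, go to p1
p1 | 22_[2]2_   read 2 → write 2, move -1, go to p0
p0 | 22[_]22_   read _ → write 2, move +1, go to p0
p0 | 222[2]2_   read 2 → write _, move +1, go to p1
p1 | 222_[2]_   read 2 → write 2, move -1, go to p0
p0 | 222[_]2_   read _ → write 2, move +1, go to p0
p0 | 2222[2]_   read 2 → write _, move +1, go to p1
p1 | 2222_[_]   read _ → write 1, move -1, go to p3
p3 | 2222[_]1   read _ → write 2, move +1, go to p0
p0 | 22222[1]   read 1 → write 1, move -1, go to p2
p2 | 2222[2]1   read 2 → write _, move +1, go to p0
p0 | 2222_[1]   read 1 → write 1, move -1, go to p2
p2 | 2222[_]1
M halts after 18 transitions.

18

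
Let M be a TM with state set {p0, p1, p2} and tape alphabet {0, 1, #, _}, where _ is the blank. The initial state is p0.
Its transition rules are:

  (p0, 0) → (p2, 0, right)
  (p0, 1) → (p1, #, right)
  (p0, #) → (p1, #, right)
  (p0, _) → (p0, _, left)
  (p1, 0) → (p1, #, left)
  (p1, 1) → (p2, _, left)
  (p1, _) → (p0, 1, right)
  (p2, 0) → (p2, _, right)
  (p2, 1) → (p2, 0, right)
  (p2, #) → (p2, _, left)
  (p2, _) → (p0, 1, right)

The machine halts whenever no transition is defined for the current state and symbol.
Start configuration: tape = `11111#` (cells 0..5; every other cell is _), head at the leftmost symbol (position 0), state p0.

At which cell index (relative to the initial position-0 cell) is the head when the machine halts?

state=p0 head=0 tape=_[1]1111#   (p0,1)→(p1,#,right)
state=p1 head=1 tape=_#[1]111#   (p1,1)→(p2,_,left)
state=p2 head=0 tape=_[#]_111#   (p2,#)→(p2,_,left)
state=p2 head=-1 tape=[_]__111#   (p2,_)→(p0,1,right)
state=p0 head=0 tape=1[_]_111#   (p0,_)→(p0,_,left)
state=p0 head=-1 tape=[1]__111#   (p0,1)→(p1,#,right)
state=p1 head=0 tape=#[_]_111#   (p1,_)→(p0,1,right)
state=p0 head=1 tape=#1[_]111#   (p0,_)→(p0,_,left)
state=p0 head=0 tape=#[1]_111#   (p0,1)→(p1,#,right)
state=p1 head=1 tape=##[_]111#   (p1,_)→(p0,1,right)
state=p0 head=2 tape=##1[1]11#   (p0,1)→(p1,#,right)
state=p1 head=3 tape=##1#[1]1#   (p1,1)→(p2,_,left)
state=p2 head=2 tape=##1[#]_1#   (p2,#)→(p2,_,left)
state=p2 head=1 tape=##[1]__1#   (p2,1)→(p2,0,right)
state=p2 head=2 tape=##0[_]_1#   (p2,_)→(p0,1,right)
state=p0 head=3 tape=##01[_]1#   (p0,_)→(p0,_,left)
state=p0 head=2 tape=##0[1]_1#   (p0,1)→(p1,#,right)
state=p1 head=3 tape=##0#[_]1#   (p1,_)→(p0,1,right)
state=p0 head=4 tape=##0#1[1]#   (p0,1)→(p1,#,right)
state=p1 head=5 tape=##0#1#[#]
At halt the head is at cell 5.

5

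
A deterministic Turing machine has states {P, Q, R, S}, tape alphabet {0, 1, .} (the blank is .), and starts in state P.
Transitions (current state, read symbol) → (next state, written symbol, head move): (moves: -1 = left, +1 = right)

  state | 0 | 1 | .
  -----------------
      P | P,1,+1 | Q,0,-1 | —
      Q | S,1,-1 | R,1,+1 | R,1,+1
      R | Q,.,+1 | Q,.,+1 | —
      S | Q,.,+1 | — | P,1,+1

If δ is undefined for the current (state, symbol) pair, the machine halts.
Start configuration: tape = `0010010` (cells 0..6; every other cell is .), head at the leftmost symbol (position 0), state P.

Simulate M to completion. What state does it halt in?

R

state=P head=0 tape=[0]010010..   (P,0)→(P,1,+1)
state=P head=1 tape=1[0]10010..   (P,0)→(P,1,+1)
state=P head=2 tape=11[1]0010..   (P,1)→(Q,0,-1)
state=Q head=1 tape=1[1]00010..   (Q,1)→(R,1,+1)
state=R head=2 tape=11[0]0010..   (R,0)→(Q,.,+1)
state=Q head=3 tape=11.[0]010..   (Q,0)→(S,1,-1)
state=S head=2 tape=11[.]1010..   (S,.)→(P,1,+1)
state=P head=3 tape=111[1]010..   (P,1)→(Q,0,-1)
state=Q head=2 tape=11[1]0010..   (Q,1)→(R,1,+1)
state=R head=3 tape=111[0]010..   (R,0)→(Q,.,+1)
state=Q head=4 tape=111.[0]10..   (Q,0)→(S,1,-1)
state=S head=3 tape=111[.]110..   (S,.)→(P,1,+1)
state=P head=4 tape=1111[1]10..   (P,1)→(Q,0,-1)
state=Q head=3 tape=111[1]010..   (Q,1)→(R,1,+1)
state=R head=4 tape=1111[0]10..   (R,0)→(Q,.,+1)
state=Q head=5 tape=1111.[1]0..   (Q,1)→(R,1,+1)
state=R head=6 tape=1111.1[0]..   (R,0)→(Q,.,+1)
state=Q head=7 tape=1111.1.[.].   (Q,.)→(R,1,+1)
state=R head=8 tape=1111.1.1[.]
No transition is defined for (R, .); M halts in state R.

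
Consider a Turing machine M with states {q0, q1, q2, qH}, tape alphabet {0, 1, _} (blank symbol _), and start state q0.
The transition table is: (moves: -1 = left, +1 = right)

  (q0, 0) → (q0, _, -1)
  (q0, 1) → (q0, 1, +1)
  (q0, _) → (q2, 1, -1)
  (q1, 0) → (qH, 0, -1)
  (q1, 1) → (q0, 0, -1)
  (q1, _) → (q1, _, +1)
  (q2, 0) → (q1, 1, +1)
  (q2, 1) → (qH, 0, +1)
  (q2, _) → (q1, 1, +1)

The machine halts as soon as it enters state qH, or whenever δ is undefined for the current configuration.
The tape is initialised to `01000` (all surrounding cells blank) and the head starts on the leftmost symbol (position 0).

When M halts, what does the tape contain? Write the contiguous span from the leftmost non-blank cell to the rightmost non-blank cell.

01_1000

state=q0 head=0 tape=__[0]1000   (q0,0)→(q0,_,-1)
state=q0 head=-1 tape=_[_]_1000   (q0,_)→(q2,1,-1)
state=q2 head=-2 tape=[_]1_1000   (q2,_)→(q1,1,+1)
state=q1 head=-1 tape=1[1]_1000   (q1,1)→(q0,0,-1)
state=q0 head=-2 tape=[1]0_1000   (q0,1)→(q0,1,+1)
state=q0 head=-1 tape=1[0]_1000   (q0,0)→(q0,_,-1)
state=q0 head=-2 tape=[1]__1000   (q0,1)→(q0,1,+1)
state=q0 head=-1 tape=1[_]_1000   (q0,_)→(q2,1,-1)
state=q2 head=-2 tape=[1]1_1000   (q2,1)→(qH,0,+1)
state=qH head=-1 tape=0[1]_1000
The non-blank tape span at halt is 01_1000.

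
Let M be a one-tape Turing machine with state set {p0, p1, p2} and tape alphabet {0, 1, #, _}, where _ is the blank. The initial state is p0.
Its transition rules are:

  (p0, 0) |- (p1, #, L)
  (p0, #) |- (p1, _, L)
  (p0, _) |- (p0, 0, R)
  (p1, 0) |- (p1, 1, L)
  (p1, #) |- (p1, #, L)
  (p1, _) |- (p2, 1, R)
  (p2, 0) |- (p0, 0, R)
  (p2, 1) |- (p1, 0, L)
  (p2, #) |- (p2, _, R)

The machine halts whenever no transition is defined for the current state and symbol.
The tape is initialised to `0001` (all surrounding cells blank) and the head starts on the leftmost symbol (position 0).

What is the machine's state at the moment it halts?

p0 | _[0]001   read 0 → write #, move L, go to p1
p1 | [_]#001   read _ → write 1, move R, go to p2
p2 | 1[#]001   read # → write _, move R, go to p2
p2 | 1_[0]01   read 0 → write 0, move R, go to p0
p0 | 1_0[0]1   read 0 → write #, move L, go to p1
p1 | 1_[0]#1   read 0 → write 1, move L, go to p1
p1 | 1[_]1#1   read _ → write 1, move R, go to p2
p2 | 11[1]#1   read 1 → write 0, move L, go to p1
p1 | 1[1]0#1
No transition is defined for (p1, 1); M halts in state p1.

p1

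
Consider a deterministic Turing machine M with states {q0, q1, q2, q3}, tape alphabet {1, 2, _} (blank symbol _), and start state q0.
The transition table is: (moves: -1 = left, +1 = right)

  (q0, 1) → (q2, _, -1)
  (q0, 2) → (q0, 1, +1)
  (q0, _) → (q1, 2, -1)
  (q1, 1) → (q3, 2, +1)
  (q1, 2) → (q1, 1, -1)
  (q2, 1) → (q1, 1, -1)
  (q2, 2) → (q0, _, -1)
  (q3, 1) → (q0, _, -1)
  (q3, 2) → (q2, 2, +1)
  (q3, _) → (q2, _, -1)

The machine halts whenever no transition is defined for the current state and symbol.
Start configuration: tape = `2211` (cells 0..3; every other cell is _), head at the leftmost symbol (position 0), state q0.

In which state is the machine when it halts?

q0 | [2]211   read 2 → write 1, move +1, go to q0
q0 | 1[2]11   read 2 → write 1, move +1, go to q0
q0 | 11[1]1   read 1 → write _, move -1, go to q2
q2 | 1[1]_1   read 1 → write 1, move -1, go to q1
q1 | [1]1_1   read 1 → write 2, move +1, go to q3
q3 | 2[1]_1   read 1 → write _, move -1, go to q0
q0 | [2]__1   read 2 → write 1, move +1, go to q0
q0 | 1[_]_1   read _ → write 2, move -1, go to q1
q1 | [1]2_1   read 1 → write 2, move +1, go to q3
q3 | 2[2]_1   read 2 → write 2, move +1, go to q2
q2 | 22[_]1
No transition is defined for (q2, _); M halts in state q2.

q2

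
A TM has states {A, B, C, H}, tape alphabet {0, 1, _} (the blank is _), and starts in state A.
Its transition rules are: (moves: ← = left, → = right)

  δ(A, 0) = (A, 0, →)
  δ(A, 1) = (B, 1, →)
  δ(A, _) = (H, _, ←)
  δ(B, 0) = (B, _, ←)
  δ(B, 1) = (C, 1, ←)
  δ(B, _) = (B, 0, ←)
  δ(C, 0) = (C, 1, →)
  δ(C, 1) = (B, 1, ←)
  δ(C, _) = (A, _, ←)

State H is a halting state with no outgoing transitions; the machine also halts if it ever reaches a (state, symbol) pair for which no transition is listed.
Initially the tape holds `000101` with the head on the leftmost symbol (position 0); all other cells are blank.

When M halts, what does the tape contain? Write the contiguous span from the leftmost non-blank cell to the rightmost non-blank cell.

A | ___[0]00101   read 0 → write 0, move →, go to A
A | ___0[0]0101   read 0 → write 0, move →, go to A
A | ___00[0]101   read 0 → write 0, move →, go to A
A | ___000[1]01   read 1 → write 1, move →, go to B
B | ___0001[0]1   read 0 → write _, move ←, go to B
B | ___000[1]_1   read 1 → write 1, move ←, go to C
C | ___00[0]1_1   read 0 → write 1, move →, go to C
C | ___001[1]_1   read 1 → write 1, move ←, go to B
B | ___00[1]1_1   read 1 → write 1, move ←, go to C
C | ___0[0]11_1   read 0 → write 1, move →, go to C
C | ___01[1]1_1   read 1 → write 1, move ←, go to B
B | ___0[1]11_1   read 1 → write 1, move ←, go to C
C | ___[0]111_1   read 0 → write 1, move →, go to C
C | ___1[1]11_1   read 1 → write 1, move ←, go to B
B | ___[1]111_1   read 1 → write 1, move ←, go to C
C | __[_]1111_1   read _ → write _, move ←, go to A
A | _[_]_1111_1   read _ → write _, move ←, go to H
H | [_]__1111_1
The non-blank tape span at halt is 1111_1.

1111_1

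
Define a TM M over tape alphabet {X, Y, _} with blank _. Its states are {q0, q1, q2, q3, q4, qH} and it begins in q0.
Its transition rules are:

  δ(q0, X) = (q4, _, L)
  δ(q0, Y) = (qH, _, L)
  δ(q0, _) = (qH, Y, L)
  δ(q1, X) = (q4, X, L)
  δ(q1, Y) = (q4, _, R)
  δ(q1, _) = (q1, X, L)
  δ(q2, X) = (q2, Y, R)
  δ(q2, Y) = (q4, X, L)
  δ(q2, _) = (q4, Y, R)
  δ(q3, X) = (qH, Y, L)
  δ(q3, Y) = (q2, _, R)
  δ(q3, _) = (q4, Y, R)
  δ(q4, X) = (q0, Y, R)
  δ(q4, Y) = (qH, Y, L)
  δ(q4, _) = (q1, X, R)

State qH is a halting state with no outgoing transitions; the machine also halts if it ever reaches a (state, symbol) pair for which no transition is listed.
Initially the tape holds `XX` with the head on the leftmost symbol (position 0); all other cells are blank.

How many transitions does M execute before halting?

9

state=q0 head=0 tape=___[X]X   (q0,X)→(q4,_,L)
state=q4 head=-1 tape=__[_]_X   (q4,_)→(q1,X,R)
state=q1 head=0 tape=__X[_]X   (q1,_)→(q1,X,L)
state=q1 head=-1 tape=__[X]XX   (q1,X)→(q4,X,L)
state=q4 head=-2 tape=_[_]XXX   (q4,_)→(q1,X,R)
state=q1 head=-1 tape=_X[X]XX   (q1,X)→(q4,X,L)
state=q4 head=-2 tape=_[X]XXX   (q4,X)→(q0,Y,R)
state=q0 head=-1 tape=_Y[X]XX   (q0,X)→(q4,_,L)
state=q4 head=-2 tape=_[Y]_XX   (q4,Y)→(qH,Y,L)
state=qH head=-3 tape=[_]Y_XX
M halts after 9 transitions.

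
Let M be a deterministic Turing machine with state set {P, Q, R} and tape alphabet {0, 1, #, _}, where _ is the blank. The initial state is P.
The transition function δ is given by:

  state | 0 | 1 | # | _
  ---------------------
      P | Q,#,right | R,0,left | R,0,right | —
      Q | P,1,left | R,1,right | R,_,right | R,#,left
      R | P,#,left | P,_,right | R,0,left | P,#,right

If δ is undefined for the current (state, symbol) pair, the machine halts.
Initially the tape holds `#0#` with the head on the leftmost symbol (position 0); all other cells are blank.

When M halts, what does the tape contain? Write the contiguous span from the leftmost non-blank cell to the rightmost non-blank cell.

state=P head=0 tape=_[#]0#___   (P,#)→(R,0,right)
state=R head=1 tape=_0[0]#___   (R,0)→(P,#,left)
state=P head=0 tape=_[0]##___   (P,0)→(Q,#,right)
state=Q head=1 tape=_#[#]#___   (Q,#)→(R,_,right)
state=R head=2 tape=_#_[#]___   (R,#)→(R,0,left)
state=R head=1 tape=_#[_]0___   (R,_)→(P,#,right)
state=P head=2 tape=_##[0]___   (P,0)→(Q,#,right)
state=Q head=3 tape=_###[_]__   (Q,_)→(R,#,left)
state=R head=2 tape=_##[#]#__   (R,#)→(R,0,left)
state=R head=1 tape=_#[#]0#__   (R,#)→(R,0,left)
state=R head=0 tape=_[#]00#__   (R,#)→(R,0,left)
state=R head=-1 tape=[_]000#__   (R,_)→(P,#,right)
state=P head=0 tape=#[0]00#__   (P,0)→(Q,#,right)
state=Q head=1 tape=##[0]0#__   (Q,0)→(P,1,left)
state=P head=0 tape=#[#]10#__   (P,#)→(R,0,right)
state=R head=1 tape=#0[1]0#__   (R,1)→(P,_,right)
state=P head=2 tape=#0_[0]#__   (P,0)→(Q,#,right)
state=Q head=3 tape=#0_#[#]__   (Q,#)→(R,_,right)
state=R head=4 tape=#0_#_[_]_   (R,_)→(P,#,right)
state=P head=5 tape=#0_#_#[_]
The non-blank tape span at halt is #0_#_#.

#0_#_#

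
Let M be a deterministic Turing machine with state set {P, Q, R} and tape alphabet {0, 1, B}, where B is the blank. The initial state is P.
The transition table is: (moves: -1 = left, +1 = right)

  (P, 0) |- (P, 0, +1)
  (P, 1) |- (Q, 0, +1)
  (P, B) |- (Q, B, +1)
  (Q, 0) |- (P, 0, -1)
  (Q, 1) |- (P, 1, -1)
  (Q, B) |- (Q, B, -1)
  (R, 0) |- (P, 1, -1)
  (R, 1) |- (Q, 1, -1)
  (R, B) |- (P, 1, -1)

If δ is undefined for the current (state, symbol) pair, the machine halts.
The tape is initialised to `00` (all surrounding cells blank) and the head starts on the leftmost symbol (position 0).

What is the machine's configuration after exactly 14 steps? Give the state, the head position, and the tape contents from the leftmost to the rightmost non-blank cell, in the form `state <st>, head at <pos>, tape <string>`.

P | [0]0BB   read 0 → write 0, move +1, go to P
P | 0[0]BB   read 0 → write 0, move +1, go to P
P | 00[B]B   read B → write B, move +1, go to Q
Q | 00B[B]   read B → write B, move -1, go to Q
Q | 00[B]B   read B → write B, move -1, go to Q
Q | 0[0]BB   read 0 → write 0, move -1, go to P
P | [0]0BB   read 0 → write 0, move +1, go to P
P | 0[0]BB   read 0 → write 0, move +1, go to P
P | 00[B]B   read B → write B, move +1, go to Q
Q | 00B[B]   read B → write B, move -1, go to Q
Q | 00[B]B   read B → write B, move -1, go to Q
Q | 0[0]BB   read 0 → write 0, move -1, go to P
P | [0]0BB   read 0 → write 0, move +1, go to P
P | 0[0]BB   read 0 → write 0, move +1, go to P
P | 00[B]B
After 14 steps: state P, head at 2, tape 00.

state P, head at 2, tape 00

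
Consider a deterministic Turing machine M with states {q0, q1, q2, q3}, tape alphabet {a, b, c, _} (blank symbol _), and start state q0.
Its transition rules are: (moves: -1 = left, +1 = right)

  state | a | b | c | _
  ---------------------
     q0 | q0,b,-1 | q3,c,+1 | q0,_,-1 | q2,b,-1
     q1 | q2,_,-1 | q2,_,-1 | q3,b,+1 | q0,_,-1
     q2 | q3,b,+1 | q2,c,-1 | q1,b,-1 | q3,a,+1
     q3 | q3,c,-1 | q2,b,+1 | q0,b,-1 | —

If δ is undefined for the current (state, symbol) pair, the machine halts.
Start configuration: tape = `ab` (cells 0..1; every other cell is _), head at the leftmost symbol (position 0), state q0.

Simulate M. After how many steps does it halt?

32

q0 | _____[a]b   read a → write b, move -1, go to q0
q0 | ____[_]bb   read _ → write b, move -1, go to q2
q2 | ___[_]bbb   read _ → write a, move +1, go to q3
q3 | ___a[b]bb   read b → write b, move +1, go to q2
q2 | ___ab[b]b   read b → write c, move -1, go to q2
q2 | ___a[b]cb   read b → write c, move -1, go to q2
q2 | ___[a]ccb   read a → write b, move +1, go to q3
q3 | ___b[c]cb   read c → write b, move -1, go to q0
q0 | ___[b]bcb   read b → write c, move +1, go to q3
q3 | ___c[b]cb   read b → write b, move +1, go to q2
q2 | ___cb[c]b   read c → write b, move -1, go to q1
q1 | ___c[b]bb   read b → write _, move -1, go to q2
q2 | ___[c]_bb   read c → write b, move -1, go to q1
q1 | __[_]b_bb   read _ → write _, move -1, go to q0
q0 | _[_]_b_bb   read _ → write b, move -1, go to q2
q2 | [_]b_b_bb   read _ → write a, move +1, go to q3
q3 | a[b]_b_bb   read b → write b, move +1, go to q2
q2 | ab[_]b_bb   read _ → write a, move +1, go to q3
q3 | aba[b]_bb   read b → write b, move +1, go to q2
q2 | abab[_]bb   read _ → write a, move +1, go to q3
q3 | ababa[b]b   read b → write b, move +1, go to q2
q2 | ababab[b]   read b → write c, move -1, go to q2
q2 | ababa[b]c   read b → write c, move -1, go to q2
q2 | abab[a]cc   read a → write b, move +1, go to q3
q3 | ababb[c]c   read c → write b, move -1, go to q0
q0 | abab[b]bc   read b → write c, move +1, go to q3
q3 | ababc[b]c   read b → write b, move +1, go to q2
q2 | ababcb[c]   read c → write b, move -1, go to q1
q1 | ababc[b]b   read b → write _, move -1, go to q2
q2 | abab[c]_b   read c → write b, move -1, go to q1
q1 | aba[b]b_b   read b → write _, move -1, go to q2
q2 | ab[a]_b_b   read a → write b, move +1, go to q3
q3 | abb[_]b_b
M halts after 32 transitions.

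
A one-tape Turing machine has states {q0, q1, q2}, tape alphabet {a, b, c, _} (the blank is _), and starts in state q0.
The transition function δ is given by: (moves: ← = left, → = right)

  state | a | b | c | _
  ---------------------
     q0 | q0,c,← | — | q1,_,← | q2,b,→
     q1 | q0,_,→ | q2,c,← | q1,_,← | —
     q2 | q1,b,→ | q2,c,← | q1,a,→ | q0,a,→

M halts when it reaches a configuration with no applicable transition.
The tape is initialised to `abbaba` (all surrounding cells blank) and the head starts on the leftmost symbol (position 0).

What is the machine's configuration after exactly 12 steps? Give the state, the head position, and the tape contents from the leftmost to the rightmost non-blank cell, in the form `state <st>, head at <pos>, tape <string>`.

state q2, head at 0, tape bc_baba

state=q0 head=0 tape=__[a]bbaba   (q0,a)→(q0,c,←)
state=q0 head=-1 tape=_[_]cbbaba   (q0,_)→(q2,b,→)
state=q2 head=0 tape=_b[c]bbaba   (q2,c)→(q1,a,→)
state=q1 head=1 tape=_ba[b]baba   (q1,b)→(q2,c,←)
state=q2 head=0 tape=_b[a]cbaba   (q2,a)→(q1,b,→)
state=q1 head=1 tape=_bb[c]baba   (q1,c)→(q1,_,←)
state=q1 head=0 tape=_b[b]_baba   (q1,b)→(q2,c,←)
state=q2 head=-1 tape=_[b]c_baba   (q2,b)→(q2,c,←)
state=q2 head=-2 tape=[_]cc_baba   (q2,_)→(q0,a,→)
state=q0 head=-1 tape=a[c]c_baba   (q0,c)→(q1,_,←)
state=q1 head=-2 tape=[a]_c_baba   (q1,a)→(q0,_,→)
state=q0 head=-1 tape=_[_]c_baba   (q0,_)→(q2,b,→)
state=q2 head=0 tape=_b[c]_baba
After 12 steps: state q2, head at 0, tape bc_baba.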